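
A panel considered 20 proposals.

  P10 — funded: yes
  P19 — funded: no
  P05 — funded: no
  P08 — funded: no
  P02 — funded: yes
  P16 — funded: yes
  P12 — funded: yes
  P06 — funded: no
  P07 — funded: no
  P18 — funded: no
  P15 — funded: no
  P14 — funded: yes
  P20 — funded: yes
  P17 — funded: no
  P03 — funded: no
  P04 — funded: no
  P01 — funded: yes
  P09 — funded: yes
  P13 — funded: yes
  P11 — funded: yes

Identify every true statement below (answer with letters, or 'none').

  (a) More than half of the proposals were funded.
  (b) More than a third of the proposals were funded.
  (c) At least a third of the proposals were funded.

|A| = 20, |A ∩ B| = 10, |A ∖ B| = 10.
(a) |A ∩ B| > |A ∖ B|: fails.
(b) |A ∩ B| / |A| > 1/3: holds.
(c) |A ∩ B| / |A| ≥ 1/3: holds.

(b), (c)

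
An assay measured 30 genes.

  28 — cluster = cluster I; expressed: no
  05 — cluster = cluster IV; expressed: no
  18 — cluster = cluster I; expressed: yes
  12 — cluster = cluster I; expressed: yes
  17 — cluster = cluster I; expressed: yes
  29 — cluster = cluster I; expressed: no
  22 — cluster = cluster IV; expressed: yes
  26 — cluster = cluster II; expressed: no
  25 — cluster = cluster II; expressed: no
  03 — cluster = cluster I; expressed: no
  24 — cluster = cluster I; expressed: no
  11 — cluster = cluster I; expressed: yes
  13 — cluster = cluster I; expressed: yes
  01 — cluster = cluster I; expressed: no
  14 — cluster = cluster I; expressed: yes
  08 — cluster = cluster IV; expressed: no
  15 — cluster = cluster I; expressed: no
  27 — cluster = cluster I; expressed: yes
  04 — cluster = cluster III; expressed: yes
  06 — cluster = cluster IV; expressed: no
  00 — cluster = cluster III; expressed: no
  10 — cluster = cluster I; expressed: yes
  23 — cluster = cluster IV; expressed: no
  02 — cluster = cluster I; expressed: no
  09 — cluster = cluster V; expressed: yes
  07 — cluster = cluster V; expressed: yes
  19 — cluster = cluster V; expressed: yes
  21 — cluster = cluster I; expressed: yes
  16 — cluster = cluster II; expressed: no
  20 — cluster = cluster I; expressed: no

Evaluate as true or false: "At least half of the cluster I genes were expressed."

Truth condition: |A ∩ B| ≥ |A ∖ B|.
|A| = 17, |A ∩ B| = 9, |A ∖ B| = 8.
9 > 8, so the statement is true.

True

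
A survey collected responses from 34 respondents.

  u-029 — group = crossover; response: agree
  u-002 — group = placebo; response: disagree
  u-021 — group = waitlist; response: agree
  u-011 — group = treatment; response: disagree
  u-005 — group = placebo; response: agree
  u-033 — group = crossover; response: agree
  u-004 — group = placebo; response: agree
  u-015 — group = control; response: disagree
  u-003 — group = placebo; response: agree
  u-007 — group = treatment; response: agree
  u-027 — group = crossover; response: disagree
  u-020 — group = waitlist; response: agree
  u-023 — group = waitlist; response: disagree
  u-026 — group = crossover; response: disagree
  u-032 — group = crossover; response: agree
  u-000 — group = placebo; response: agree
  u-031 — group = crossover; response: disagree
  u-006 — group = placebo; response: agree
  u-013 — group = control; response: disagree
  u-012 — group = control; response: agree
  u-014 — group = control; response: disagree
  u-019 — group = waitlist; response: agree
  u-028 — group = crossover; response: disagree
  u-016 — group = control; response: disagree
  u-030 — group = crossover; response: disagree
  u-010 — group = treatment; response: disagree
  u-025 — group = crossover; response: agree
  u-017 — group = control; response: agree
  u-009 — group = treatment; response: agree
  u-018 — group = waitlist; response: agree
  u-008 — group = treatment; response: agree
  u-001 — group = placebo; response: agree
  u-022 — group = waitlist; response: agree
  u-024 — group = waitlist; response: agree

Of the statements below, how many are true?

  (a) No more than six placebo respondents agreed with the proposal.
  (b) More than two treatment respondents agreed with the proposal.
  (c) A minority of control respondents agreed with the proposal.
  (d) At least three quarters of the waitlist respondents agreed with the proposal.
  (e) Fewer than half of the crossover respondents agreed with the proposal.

(a) placebo: |A| = 7, |A ∩ B| = 6; needs |A ∩ B| ≤ 6 — true.
(b) treatment: |A| = 5, |A ∩ B| = 3; needs |A ∩ B| > 2 — true.
(c) control: |A| = 6, |A ∩ B| = 2; needs |A ∩ B| < |A ∖ B| — true.
(d) waitlist: |A| = 7, |A ∩ B| = 6; needs |A ∩ B| / |A| ≥ 3/4 — true.
(e) crossover: |A| = 9, |A ∩ B| = 4; needs |A ∩ B| < |A ∖ B| — true.

5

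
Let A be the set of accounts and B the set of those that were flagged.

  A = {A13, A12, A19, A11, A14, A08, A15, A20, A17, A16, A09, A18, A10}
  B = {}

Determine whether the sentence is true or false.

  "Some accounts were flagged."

'Some accounts were flagged' holds iff A ∩ B ≠ ∅ (|A ∩ B| ≥ 1).
A (the restrictor) = {A13, A12, A19, A11, A14, A08, A15, A20, A17, A16, A09, A18, A10}, |A| = 13.
A ∩ B = {}, so |A ∩ B| = 0.
So the statement is false.

False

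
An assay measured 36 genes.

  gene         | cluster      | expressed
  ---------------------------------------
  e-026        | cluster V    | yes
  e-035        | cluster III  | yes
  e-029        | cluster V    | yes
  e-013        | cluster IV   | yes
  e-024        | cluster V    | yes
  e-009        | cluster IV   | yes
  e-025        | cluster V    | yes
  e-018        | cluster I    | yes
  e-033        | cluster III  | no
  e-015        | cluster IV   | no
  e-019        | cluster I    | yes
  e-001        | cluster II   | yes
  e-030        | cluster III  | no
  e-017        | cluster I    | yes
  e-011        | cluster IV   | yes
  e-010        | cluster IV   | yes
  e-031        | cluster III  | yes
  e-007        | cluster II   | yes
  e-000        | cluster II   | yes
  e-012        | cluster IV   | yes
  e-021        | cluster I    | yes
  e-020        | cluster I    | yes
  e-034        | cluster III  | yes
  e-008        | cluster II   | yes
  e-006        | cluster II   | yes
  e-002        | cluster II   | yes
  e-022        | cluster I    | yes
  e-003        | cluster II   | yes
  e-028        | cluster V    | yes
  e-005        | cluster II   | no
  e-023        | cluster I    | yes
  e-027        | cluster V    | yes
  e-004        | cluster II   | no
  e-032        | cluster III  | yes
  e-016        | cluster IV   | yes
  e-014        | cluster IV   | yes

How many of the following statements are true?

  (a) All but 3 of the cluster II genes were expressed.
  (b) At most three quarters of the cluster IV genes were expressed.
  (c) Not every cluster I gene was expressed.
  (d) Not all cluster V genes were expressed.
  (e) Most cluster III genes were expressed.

1

(a) cluster II: |A| = 9, |A ∩ B| = 7; needs |A ∖ B| = 3 — false.
(b) cluster IV: |A| = 8, |A ∩ B| = 7; needs |A ∩ B| / |A| ≤ 3/4 — false.
(c) cluster I: |A| = 7, |A ∩ B| = 7; needs A ⊄ B (|A ∖ B| ≥ 1) — false.
(d) cluster V: |A| = 6, |A ∩ B| = 6; needs A ⊄ B (|A ∖ B| ≥ 1) — false.
(e) cluster III: |A| = 6, |A ∩ B| = 4; needs |A ∩ B| > |A ∖ B| — true.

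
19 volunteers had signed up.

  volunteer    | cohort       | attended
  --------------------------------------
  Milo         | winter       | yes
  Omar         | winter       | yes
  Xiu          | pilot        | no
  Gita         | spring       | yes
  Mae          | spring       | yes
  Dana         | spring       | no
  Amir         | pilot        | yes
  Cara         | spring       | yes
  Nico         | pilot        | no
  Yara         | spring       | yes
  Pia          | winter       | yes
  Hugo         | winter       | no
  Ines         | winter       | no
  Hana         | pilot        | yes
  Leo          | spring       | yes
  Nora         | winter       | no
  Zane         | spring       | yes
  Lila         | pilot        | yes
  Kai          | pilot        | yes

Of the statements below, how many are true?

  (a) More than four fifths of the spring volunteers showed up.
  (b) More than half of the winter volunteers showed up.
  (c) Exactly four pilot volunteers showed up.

2

(a) spring: |A| = 7, |A ∩ B| = 6; needs |A ∩ B| / |A| > 4/5 — true.
(b) winter: |A| = 6, |A ∩ B| = 3; needs |A ∩ B| > |A ∖ B| — false.
(c) pilot: |A| = 6, |A ∩ B| = 4; needs |A ∩ B| = 4 — true.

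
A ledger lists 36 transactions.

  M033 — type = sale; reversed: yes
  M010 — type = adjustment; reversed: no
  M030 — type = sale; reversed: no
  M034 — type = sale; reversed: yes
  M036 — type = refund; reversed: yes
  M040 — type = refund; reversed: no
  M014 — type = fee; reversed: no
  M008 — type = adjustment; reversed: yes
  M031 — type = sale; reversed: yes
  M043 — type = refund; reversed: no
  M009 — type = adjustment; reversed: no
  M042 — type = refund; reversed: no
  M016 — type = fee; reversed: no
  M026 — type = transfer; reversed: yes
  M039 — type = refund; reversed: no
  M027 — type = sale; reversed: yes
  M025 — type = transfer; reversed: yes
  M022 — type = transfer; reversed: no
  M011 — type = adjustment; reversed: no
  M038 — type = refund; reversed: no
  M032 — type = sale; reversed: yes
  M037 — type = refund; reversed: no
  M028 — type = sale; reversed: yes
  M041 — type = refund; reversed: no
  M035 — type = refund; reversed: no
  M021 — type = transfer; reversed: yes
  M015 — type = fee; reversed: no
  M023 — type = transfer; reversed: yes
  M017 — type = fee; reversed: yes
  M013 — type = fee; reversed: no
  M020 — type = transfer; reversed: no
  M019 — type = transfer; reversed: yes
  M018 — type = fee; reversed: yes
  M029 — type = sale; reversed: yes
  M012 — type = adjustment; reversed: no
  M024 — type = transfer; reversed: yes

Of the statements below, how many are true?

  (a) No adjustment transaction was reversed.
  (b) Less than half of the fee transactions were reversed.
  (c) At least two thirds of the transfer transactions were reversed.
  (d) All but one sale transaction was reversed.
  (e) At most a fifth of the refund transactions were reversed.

(a) adjustment: |A| = 5, |A ∩ B| = 1; needs A ∩ B = ∅ (|A ∩ B| = 0) — false.
(b) fee: |A| = 6, |A ∩ B| = 2; needs |A ∩ B| < |A ∖ B| — true.
(c) transfer: |A| = 8, |A ∩ B| = 6; needs |A ∩ B| / |A| ≥ 2/3 — true.
(d) sale: |A| = 8, |A ∩ B| = 7; needs |A ∖ B| = 1 — true.
(e) refund: |A| = 9, |A ∩ B| = 1; needs |A ∩ B| / |A| ≤ 1/5 — true.

4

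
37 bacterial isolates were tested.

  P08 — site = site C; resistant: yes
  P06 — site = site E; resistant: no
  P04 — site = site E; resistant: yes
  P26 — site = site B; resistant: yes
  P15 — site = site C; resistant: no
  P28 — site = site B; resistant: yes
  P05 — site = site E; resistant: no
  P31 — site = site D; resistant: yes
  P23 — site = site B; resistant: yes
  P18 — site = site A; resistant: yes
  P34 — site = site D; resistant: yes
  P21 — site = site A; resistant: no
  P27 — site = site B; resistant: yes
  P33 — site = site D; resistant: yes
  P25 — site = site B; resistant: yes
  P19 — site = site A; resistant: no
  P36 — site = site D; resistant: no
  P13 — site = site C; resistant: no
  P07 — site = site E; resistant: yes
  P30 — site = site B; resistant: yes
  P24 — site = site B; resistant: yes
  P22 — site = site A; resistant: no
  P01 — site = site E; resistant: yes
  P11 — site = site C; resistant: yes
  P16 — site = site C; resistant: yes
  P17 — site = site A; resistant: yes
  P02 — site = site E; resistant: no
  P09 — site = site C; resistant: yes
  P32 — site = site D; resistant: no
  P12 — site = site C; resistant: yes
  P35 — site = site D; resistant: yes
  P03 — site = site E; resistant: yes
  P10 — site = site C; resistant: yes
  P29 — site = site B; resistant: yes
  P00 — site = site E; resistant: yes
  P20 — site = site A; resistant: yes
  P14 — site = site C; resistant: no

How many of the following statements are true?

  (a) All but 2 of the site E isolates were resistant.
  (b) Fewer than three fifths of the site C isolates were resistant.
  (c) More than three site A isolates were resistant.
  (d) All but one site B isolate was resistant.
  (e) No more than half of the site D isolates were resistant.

0

(a) site E: |A| = 8, |A ∩ B| = 5; needs |A ∖ B| = 2 — false.
(b) site C: |A| = 9, |A ∩ B| = 6; needs |A ∩ B| / |A| < 3/5 — false.
(c) site A: |A| = 6, |A ∩ B| = 3; needs |A ∩ B| > 3 — false.
(d) site B: |A| = 8, |A ∩ B| = 8; needs |A ∖ B| = 1 — false.
(e) site D: |A| = 6, |A ∩ B| = 4; needs |A ∩ B| ≤ |A ∖ B| — false.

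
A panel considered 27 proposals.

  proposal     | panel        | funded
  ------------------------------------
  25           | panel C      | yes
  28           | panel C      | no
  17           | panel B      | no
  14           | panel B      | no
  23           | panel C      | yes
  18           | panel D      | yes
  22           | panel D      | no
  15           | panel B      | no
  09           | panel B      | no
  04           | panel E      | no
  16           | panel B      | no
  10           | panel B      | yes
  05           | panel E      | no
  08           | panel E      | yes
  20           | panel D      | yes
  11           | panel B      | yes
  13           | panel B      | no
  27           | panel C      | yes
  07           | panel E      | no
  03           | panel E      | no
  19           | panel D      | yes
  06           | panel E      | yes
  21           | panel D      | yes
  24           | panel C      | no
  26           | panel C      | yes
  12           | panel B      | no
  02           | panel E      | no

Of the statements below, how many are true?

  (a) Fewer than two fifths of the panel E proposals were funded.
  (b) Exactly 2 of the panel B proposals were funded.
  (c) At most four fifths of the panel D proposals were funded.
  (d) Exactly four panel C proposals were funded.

(a) panel E: |A| = 7, |A ∩ B| = 2; needs |A ∩ B| / |A| < 2/5 — true.
(b) panel B: |A| = 9, |A ∩ B| = 2; needs |A ∩ B| = 2 — true.
(c) panel D: |A| = 5, |A ∩ B| = 4; needs |A ∩ B| / |A| ≤ 4/5 — true.
(d) panel C: |A| = 6, |A ∩ B| = 4; needs |A ∩ B| = 4 — true.

4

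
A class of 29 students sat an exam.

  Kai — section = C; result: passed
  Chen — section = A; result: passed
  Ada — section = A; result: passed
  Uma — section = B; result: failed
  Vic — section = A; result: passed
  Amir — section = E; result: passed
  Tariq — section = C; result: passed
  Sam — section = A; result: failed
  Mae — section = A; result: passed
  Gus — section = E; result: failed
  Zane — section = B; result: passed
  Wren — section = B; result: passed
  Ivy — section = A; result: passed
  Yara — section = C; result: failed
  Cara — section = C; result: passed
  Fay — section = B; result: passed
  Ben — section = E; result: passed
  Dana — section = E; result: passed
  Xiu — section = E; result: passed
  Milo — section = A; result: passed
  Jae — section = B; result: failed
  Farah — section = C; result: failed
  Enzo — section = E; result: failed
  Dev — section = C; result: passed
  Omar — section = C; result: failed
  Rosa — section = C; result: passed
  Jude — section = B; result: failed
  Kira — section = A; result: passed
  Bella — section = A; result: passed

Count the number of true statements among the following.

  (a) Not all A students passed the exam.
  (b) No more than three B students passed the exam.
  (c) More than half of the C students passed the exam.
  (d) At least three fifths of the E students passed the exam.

(a) A: |A| = 9, |A ∩ B| = 8; needs A ⊄ B (|A ∖ B| ≥ 1) — true.
(b) B: |A| = 6, |A ∩ B| = 3; needs |A ∩ B| ≤ 3 — true.
(c) C: |A| = 8, |A ∩ B| = 5; needs |A ∩ B| > |A ∖ B| — true.
(d) E: |A| = 6, |A ∩ B| = 4; needs |A ∩ B| / |A| ≥ 3/5 — true.

4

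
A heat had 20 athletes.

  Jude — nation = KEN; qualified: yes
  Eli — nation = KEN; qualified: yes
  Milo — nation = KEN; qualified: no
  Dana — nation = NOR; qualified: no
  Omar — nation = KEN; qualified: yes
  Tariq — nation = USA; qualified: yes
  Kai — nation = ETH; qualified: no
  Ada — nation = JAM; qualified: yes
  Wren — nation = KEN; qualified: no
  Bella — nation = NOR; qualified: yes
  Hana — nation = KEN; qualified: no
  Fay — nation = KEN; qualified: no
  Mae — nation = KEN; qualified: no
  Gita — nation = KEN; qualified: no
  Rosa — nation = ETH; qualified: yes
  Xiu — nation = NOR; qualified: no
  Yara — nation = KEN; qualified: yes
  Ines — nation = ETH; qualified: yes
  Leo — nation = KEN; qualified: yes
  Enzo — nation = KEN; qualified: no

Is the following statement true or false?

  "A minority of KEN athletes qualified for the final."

True

'A minority of KEN athletes qualified for the final' holds iff |A ∩ B| < |A ∖ B|.
A (the restrictor) = {Jude, Eli, Milo, Omar, Wren, Hana, Fay, Mae, Gita, Yara, Leo, Enzo}, |A| = 12.
A ∩ B = {Jude, Eli, Omar, Yara, Leo}, so |A ∩ B| = 5.
A ∖ B = {Milo, Wren, Hana, Fay, Mae, Gita, Enzo}, so |A ∖ B| = 7.
5 < 7, so the statement is true.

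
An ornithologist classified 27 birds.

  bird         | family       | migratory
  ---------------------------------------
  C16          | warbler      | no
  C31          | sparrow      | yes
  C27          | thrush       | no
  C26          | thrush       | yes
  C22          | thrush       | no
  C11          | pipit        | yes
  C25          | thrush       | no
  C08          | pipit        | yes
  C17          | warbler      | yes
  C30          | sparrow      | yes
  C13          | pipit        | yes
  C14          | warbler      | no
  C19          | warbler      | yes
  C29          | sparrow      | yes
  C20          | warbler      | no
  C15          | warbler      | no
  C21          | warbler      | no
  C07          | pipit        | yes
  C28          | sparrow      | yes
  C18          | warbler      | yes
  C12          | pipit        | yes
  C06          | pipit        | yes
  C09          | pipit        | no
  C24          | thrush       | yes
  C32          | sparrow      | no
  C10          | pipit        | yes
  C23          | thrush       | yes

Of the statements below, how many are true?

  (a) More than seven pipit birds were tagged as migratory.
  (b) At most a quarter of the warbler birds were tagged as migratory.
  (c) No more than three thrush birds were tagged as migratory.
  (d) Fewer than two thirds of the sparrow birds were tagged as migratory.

(a) pipit: |A| = 8, |A ∩ B| = 7; needs |A ∩ B| > 7 — false.
(b) warbler: |A| = 8, |A ∩ B| = 3; needs |A ∩ B| / |A| ≤ 1/4 — false.
(c) thrush: |A| = 6, |A ∩ B| = 3; needs |A ∩ B| ≤ 3 — true.
(d) sparrow: |A| = 5, |A ∩ B| = 4; needs |A ∩ B| / |A| < 2/3 — false.

1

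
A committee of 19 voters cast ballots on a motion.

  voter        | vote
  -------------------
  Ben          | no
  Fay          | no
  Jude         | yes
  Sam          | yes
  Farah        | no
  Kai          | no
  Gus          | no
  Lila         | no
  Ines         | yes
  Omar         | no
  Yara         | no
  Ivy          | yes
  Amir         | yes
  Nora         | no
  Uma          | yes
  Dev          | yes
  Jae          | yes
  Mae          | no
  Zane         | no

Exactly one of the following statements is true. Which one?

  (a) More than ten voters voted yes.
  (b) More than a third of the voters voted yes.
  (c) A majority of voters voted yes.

(b)

|A| = 19, |A ∩ B| = 8, |A ∖ B| = 11.
(a) requires |A ∩ B| > 10: false.
(b) requires |A ∩ B| / |A| > 1/3: true.
(c) requires |A ∩ B| > |A ∖ B|: false.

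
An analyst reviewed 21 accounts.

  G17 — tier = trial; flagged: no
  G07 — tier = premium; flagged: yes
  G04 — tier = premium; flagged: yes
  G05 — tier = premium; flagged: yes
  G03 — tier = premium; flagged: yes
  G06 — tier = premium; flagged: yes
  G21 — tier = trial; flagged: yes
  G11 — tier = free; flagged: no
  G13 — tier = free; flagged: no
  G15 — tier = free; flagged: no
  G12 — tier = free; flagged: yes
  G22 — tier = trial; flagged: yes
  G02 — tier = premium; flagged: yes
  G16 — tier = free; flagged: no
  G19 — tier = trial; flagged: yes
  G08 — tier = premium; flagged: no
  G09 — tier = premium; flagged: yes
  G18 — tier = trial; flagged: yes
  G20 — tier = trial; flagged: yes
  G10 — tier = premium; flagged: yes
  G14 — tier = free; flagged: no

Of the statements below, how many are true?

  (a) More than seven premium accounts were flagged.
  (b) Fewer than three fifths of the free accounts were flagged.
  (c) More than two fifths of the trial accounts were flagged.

(a) premium: |A| = 9, |A ∩ B| = 8; needs |A ∩ B| > 7 — true.
(b) free: |A| = 6, |A ∩ B| = 1; needs |A ∩ B| / |A| < 3/5 — true.
(c) trial: |A| = 6, |A ∩ B| = 5; needs |A ∩ B| / |A| > 2/5 — true.

3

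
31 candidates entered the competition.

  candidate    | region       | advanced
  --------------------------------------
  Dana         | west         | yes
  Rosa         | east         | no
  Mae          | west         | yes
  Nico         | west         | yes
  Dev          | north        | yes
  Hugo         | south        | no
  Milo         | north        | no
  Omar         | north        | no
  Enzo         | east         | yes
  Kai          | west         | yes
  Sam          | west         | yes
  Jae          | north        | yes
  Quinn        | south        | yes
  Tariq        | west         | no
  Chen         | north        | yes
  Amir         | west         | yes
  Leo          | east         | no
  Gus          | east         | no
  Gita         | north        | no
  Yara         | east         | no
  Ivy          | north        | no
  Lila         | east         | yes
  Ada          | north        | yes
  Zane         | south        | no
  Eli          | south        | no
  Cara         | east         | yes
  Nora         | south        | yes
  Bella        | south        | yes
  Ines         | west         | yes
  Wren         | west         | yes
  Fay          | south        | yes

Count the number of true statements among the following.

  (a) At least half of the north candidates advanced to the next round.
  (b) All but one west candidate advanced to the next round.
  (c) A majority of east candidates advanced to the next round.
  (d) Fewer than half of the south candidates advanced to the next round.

2

(a) north: |A| = 8, |A ∩ B| = 4; needs |A ∩ B| ≥ |A ∖ B| — true.
(b) west: |A| = 9, |A ∩ B| = 8; needs |A ∖ B| = 1 — true.
(c) east: |A| = 7, |A ∩ B| = 3; needs |A ∩ B| > |A ∖ B| — false.
(d) south: |A| = 7, |A ∩ B| = 4; needs |A ∩ B| < |A ∖ B| — false.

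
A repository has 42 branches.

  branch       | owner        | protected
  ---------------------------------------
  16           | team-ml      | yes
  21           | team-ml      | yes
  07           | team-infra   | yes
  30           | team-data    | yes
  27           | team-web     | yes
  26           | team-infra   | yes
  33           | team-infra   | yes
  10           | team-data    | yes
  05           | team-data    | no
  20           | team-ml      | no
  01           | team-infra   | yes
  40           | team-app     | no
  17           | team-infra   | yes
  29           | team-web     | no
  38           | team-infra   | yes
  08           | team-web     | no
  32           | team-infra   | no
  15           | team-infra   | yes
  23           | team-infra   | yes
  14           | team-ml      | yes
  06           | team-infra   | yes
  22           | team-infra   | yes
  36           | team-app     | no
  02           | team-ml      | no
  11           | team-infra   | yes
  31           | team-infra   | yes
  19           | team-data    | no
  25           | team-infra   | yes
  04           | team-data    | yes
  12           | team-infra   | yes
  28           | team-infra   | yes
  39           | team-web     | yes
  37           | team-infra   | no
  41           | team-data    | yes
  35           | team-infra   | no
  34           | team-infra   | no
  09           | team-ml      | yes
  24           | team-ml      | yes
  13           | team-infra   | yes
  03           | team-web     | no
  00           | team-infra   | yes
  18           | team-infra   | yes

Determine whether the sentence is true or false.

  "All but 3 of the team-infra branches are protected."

False

The determiner here denotes the relation: |A ∖ B| = 3.
|A| = 22, |A ∩ B| = 18, |A ∖ B| = 4.
|A ∖ B| = 4, so the statement is false.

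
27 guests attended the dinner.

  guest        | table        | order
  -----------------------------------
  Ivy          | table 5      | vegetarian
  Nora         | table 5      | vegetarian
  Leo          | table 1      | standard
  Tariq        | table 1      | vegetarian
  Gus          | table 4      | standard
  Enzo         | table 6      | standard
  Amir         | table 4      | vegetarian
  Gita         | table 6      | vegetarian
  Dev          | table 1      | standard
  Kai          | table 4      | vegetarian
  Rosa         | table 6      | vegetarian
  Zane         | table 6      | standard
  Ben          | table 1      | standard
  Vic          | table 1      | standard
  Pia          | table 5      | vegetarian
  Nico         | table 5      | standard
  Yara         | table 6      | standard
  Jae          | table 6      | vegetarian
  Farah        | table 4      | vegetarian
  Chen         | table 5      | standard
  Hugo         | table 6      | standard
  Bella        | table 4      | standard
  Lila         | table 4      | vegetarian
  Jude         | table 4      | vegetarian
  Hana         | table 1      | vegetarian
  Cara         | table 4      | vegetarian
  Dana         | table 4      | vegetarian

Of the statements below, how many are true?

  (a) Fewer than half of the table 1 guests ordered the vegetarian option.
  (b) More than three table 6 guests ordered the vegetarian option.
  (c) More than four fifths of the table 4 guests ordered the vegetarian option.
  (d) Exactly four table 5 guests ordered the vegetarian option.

1

(a) table 1: |A| = 6, |A ∩ B| = 2; needs |A ∩ B| < |A ∖ B| — true.
(b) table 6: |A| = 7, |A ∩ B| = 3; needs |A ∩ B| > 3 — false.
(c) table 4: |A| = 9, |A ∩ B| = 7; needs |A ∩ B| / |A| > 4/5 — false.
(d) table 5: |A| = 5, |A ∩ B| = 3; needs |A ∩ B| = 4 — false.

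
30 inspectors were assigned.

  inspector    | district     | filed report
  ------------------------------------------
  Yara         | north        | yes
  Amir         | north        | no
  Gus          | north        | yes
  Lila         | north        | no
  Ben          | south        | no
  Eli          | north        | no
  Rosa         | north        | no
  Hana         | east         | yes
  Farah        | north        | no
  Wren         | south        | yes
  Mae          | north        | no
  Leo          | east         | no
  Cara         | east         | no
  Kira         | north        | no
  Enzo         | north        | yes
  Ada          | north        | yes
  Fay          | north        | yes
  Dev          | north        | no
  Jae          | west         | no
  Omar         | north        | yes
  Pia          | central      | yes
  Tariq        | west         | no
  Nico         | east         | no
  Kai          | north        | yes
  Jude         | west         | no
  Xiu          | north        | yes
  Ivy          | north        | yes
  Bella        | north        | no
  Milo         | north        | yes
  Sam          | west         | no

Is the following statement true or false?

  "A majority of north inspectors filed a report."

True

The determiner here denotes the relation: |A ∩ B| > |A ∖ B|.
|A| = 19, |A ∩ B| = 10, |A ∖ B| = 9.
10 > 9, so the statement is true.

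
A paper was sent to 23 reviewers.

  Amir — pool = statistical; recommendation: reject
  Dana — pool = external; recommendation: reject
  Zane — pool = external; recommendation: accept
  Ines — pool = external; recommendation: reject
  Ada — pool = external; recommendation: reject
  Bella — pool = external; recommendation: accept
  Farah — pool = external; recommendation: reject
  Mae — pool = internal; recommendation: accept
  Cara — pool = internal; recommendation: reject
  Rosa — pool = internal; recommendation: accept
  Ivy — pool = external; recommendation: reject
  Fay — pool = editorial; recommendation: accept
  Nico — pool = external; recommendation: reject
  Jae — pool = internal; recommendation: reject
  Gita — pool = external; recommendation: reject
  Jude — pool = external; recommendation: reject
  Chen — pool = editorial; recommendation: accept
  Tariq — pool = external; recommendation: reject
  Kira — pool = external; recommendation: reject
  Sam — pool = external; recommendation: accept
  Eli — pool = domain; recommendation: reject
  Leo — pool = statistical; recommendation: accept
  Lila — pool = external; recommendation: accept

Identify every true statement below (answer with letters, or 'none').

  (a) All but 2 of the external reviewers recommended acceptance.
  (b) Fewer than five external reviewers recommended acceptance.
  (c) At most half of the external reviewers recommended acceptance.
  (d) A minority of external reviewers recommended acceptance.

(b), (c), (d)

|A| = 14, |A ∩ B| = 4, |A ∖ B| = 10.
(a) |A ∖ B| = 2: fails.
(b) |A ∩ B| < 5: holds.
(c) |A ∩ B| ≤ |A ∖ B|: holds.
(d) |A ∩ B| < |A ∖ B|: holds.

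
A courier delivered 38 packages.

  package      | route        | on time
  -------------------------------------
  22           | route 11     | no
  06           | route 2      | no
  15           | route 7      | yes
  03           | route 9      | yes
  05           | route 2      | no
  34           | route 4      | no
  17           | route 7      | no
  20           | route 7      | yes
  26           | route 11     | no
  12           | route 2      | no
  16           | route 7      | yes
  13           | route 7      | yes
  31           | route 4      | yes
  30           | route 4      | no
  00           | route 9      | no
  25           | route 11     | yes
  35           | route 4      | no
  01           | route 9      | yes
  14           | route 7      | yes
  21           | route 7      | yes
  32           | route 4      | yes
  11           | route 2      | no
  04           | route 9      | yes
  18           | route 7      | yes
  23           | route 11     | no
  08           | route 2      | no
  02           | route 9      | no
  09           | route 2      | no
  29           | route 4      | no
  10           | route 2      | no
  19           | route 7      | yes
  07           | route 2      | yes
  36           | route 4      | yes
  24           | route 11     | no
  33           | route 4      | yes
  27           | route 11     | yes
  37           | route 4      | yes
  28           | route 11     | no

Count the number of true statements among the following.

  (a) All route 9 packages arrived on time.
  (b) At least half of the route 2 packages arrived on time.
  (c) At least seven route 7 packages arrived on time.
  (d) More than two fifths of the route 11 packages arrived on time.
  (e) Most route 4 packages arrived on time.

2

(a) route 9: |A| = 5, |A ∩ B| = 3; needs A ⊆ B, i.e. every element of A is in B (|A ∖ B| = 0) — false.
(b) route 2: |A| = 8, |A ∩ B| = 1; needs |A ∩ B| ≥ |A ∖ B| — false.
(c) route 7: |A| = 9, |A ∩ B| = 8; needs |A ∩ B| ≥ 7 — true.
(d) route 11: |A| = 7, |A ∩ B| = 2; needs |A ∩ B| / |A| > 2/5 — false.
(e) route 4: |A| = 9, |A ∩ B| = 5; needs |A ∩ B| > |A ∖ B| — true.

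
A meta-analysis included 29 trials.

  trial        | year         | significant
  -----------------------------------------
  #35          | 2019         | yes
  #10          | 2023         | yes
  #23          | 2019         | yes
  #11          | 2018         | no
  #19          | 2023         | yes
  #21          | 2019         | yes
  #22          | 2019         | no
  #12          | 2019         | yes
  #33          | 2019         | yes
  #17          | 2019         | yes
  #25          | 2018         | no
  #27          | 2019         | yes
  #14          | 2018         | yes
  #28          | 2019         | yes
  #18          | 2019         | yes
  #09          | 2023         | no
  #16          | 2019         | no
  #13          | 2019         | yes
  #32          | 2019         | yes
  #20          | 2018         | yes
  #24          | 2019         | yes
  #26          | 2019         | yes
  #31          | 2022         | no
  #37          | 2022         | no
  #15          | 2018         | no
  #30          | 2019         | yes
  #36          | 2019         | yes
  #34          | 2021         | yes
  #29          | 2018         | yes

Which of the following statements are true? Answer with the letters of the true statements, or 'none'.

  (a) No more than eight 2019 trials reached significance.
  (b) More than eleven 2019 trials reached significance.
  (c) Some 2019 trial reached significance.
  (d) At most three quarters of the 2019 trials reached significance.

|A| = 17, |A ∩ B| = 15, |A ∖ B| = 2.
(a) |A ∩ B| ≤ 8: fails.
(b) |A ∩ B| > 11: holds.
(c) A ∩ B ≠ ∅ (|A ∩ B| ≥ 1): holds.
(d) |A ∩ B| / |A| ≤ 3/4: fails.

(b), (c)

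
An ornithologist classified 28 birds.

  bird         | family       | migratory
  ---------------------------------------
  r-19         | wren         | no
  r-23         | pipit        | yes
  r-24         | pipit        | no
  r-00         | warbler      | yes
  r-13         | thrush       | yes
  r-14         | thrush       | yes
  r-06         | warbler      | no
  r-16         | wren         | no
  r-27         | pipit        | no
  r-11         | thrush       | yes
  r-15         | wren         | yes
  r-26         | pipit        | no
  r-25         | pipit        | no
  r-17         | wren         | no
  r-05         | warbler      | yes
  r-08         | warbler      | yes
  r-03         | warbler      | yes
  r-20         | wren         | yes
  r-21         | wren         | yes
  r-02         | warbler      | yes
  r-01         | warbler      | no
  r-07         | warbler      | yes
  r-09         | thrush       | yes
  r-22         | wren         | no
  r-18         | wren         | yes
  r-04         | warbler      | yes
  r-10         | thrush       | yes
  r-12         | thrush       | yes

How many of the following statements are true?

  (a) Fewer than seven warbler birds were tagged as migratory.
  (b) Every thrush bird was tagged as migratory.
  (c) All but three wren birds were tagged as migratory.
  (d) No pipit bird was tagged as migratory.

1

(a) warbler: |A| = 9, |A ∩ B| = 7; needs |A ∩ B| < 7 — false.
(b) thrush: |A| = 6, |A ∩ B| = 6; needs A ⊆ B, i.e. every element of A is in B (|A ∖ B| = 0) — true.
(c) wren: |A| = 8, |A ∩ B| = 4; needs |A ∖ B| = 3 — false.
(d) pipit: |A| = 5, |A ∩ B| = 1; needs A ∩ B = ∅ (|A ∩ B| = 0) — false.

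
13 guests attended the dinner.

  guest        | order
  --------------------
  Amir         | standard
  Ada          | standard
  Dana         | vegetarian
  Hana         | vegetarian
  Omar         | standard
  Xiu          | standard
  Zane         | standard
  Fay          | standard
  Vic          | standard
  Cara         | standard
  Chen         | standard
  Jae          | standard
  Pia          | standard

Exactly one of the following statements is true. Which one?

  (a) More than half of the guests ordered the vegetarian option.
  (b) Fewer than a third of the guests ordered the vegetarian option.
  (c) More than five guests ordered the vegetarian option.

|A| = 13, |A ∩ B| = 2, |A ∖ B| = 11.
(a) requires |A ∩ B| > |A ∖ B|: false.
(b) requires |A ∩ B| / |A| < 1/3: true.
(c) requires |A ∩ B| > 5: false.

(b)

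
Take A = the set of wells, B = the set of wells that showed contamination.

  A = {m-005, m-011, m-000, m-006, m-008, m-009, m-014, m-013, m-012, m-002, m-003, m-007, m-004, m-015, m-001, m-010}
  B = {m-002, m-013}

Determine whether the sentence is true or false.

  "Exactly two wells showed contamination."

True

Truth condition: |A ∩ B| = 2.
|A| = 16, |A ∩ B| = 2, |A ∖ B| = 14.
|A ∩ B| = 2, so the statement is true.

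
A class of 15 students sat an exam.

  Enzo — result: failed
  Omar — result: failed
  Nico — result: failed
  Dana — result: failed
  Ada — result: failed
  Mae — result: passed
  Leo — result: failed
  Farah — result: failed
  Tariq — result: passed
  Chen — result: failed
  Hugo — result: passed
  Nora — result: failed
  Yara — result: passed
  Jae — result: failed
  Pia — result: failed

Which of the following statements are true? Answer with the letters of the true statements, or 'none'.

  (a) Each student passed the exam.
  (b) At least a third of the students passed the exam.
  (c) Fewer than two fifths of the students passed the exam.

|A| = 15, |A ∩ B| = 4, |A ∖ B| = 11.
(a) A ⊆ B, i.e. every element of A is in B (|A ∖ B| = 0): fails.
(b) |A ∩ B| / |A| ≥ 1/3: fails.
(c) |A ∩ B| / |A| < 2/5: holds.

(c)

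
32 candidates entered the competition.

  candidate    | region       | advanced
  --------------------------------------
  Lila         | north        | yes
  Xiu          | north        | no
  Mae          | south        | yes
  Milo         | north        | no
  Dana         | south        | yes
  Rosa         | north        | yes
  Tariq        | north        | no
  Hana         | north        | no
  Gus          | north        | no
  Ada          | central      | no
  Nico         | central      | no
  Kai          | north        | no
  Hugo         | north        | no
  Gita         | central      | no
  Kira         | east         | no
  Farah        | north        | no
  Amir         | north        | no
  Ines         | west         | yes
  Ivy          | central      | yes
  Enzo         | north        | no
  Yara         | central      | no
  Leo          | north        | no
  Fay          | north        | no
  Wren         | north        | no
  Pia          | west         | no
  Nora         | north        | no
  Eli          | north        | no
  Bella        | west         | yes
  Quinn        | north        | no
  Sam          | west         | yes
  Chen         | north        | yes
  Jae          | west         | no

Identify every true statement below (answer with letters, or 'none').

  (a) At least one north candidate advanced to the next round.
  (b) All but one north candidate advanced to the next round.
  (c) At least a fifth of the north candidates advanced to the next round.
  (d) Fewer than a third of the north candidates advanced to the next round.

|A| = 19, |A ∩ B| = 3, |A ∖ B| = 16.
(a) A ∩ B ≠ ∅ (|A ∩ B| ≥ 1): holds.
(b) |A ∖ B| = 1: fails.
(c) |A ∩ B| / |A| ≥ 1/5: fails.
(d) |A ∩ B| / |A| < 1/3: holds.

(a), (d)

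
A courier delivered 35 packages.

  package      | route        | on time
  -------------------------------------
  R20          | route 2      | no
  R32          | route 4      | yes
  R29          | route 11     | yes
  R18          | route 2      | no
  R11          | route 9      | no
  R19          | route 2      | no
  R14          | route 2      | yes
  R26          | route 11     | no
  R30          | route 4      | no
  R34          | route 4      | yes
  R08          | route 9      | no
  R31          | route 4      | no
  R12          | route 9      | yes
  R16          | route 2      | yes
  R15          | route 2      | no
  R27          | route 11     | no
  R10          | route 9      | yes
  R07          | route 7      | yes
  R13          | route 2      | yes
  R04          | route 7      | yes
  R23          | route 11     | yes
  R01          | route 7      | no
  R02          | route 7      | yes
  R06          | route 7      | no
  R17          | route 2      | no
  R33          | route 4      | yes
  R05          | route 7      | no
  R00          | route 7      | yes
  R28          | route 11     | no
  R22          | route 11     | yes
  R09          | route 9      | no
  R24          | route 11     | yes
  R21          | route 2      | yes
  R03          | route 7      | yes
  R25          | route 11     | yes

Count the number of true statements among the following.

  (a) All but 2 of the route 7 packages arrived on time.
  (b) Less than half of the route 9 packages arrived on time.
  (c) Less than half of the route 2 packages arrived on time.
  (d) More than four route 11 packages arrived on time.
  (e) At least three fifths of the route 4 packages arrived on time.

(a) route 7: |A| = 8, |A ∩ B| = 5; needs |A ∖ B| = 2 — false.
(b) route 9: |A| = 5, |A ∩ B| = 2; needs |A ∩ B| < |A ∖ B| — true.
(c) route 2: |A| = 9, |A ∩ B| = 4; needs |A ∩ B| < |A ∖ B| — true.
(d) route 11: |A| = 8, |A ∩ B| = 5; needs |A ∩ B| > 4 — true.
(e) route 4: |A| = 5, |A ∩ B| = 3; needs |A ∩ B| / |A| ≥ 3/5 — true.

4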